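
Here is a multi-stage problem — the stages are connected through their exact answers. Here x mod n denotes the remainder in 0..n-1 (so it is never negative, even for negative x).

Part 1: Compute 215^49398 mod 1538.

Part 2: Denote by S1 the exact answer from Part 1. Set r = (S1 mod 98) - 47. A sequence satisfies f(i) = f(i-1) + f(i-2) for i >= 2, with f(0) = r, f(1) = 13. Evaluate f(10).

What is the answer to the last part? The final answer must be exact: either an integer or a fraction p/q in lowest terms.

579

Part 1: squarings mod 1538: 215^1=215, 215^2=85, 215^4=1073, 215^8=905, 215^16=809, 215^32=831, 215^64=1537, 215^128=1, 215^256=1, 215^512=1, 215^1024=1, 215^2048=1, 215^4096=1, 215^8192=1, 215^16384=1, 215^32768=1; 215^49398 = 215^2 * 215^4 * 215^16 * 215^32 * 215^64 * 215^128 * 215^16384 * 215^32768 = 1415 (mod 1538); answer 1415
Part 2: S1 = 1415; r = -4; f(2) = 1*(13) + 1*(-4) = 9; iterating: f(2)=9, f(3)=22, f(4)=31, f(5)=53, f(6)=84, f(7)=137, f(8)=221, f(9)=358, f(10)=579; answer 579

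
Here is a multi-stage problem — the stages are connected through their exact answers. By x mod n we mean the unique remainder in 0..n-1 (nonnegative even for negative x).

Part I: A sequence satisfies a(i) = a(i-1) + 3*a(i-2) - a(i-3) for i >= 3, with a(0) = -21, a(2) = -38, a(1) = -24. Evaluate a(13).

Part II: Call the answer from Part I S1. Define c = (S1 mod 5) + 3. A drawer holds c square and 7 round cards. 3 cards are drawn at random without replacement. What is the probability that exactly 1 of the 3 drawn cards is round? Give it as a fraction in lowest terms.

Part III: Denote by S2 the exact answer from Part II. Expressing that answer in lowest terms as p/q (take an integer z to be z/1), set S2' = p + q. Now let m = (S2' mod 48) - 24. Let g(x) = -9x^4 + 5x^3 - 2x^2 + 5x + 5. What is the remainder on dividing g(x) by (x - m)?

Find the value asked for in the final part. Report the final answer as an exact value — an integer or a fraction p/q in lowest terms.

Part I: a(3) = 1*(-38) + 3*(-24) - 1*(-21) = -89; iterating: a(3)=-89, a(4)=-179, a(5)=-408, a(6)=-856, a(7)=-1901, a(8)=-4061, a(9)=-8908, a(10)=-19190, a(11)=-41853, a(12)=-90515, a(13)=-196884; answer -196884
Part II: S1 = -196884; c = 4; total draws C(11,3) = 165; favorable C(7,1)*C(4,2) = 42; P = 14/55; answer 14/55
Part III: S2 = 14/55; threaded value p + q = 69; m = -3; remainder = value at the root: -9*(-3)^4 + 5*(-3)^3 - 2*(-3)^2 + 5*(-3)^1 + 5 = (-729) + (-135) + (-18) + (-15) + (5) = -892; answer -892

-892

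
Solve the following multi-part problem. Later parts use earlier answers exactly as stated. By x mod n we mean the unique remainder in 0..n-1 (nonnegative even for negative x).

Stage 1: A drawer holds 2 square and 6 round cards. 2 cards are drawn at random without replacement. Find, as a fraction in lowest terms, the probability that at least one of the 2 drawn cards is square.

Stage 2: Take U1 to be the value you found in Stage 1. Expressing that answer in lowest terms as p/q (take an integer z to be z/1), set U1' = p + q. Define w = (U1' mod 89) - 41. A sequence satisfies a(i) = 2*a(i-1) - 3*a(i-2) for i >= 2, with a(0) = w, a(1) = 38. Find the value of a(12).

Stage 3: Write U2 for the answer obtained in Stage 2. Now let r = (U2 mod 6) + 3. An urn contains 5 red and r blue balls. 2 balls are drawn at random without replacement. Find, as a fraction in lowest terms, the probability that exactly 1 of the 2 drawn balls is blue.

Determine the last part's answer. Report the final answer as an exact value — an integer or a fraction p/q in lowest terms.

35/66

Stage 1: total draws C(8,2) = 28; complement C(6,2) = 15; favorable 28 - 15 = 13; P = 13/28; answer 13/28
Stage 2: U1 = 13/28; threaded value p + q = 41; w = 0; a(2) = 2*(38) - 3*(0) = 76; iterating: a(2)=76, a(3)=38, a(4)=-152, a(5)=-418, a(6)=-380, a(7)=494, a(8)=2128, a(9)=2774, a(10)=-836, a(11)=-9994, a(12)=-17480; answer -17480
Stage 3: U2 = -17480; r = 7; total draws C(12,2) = 66; favorable C(7,1)*C(5,1) = 35; P = 35/66; answer 35/66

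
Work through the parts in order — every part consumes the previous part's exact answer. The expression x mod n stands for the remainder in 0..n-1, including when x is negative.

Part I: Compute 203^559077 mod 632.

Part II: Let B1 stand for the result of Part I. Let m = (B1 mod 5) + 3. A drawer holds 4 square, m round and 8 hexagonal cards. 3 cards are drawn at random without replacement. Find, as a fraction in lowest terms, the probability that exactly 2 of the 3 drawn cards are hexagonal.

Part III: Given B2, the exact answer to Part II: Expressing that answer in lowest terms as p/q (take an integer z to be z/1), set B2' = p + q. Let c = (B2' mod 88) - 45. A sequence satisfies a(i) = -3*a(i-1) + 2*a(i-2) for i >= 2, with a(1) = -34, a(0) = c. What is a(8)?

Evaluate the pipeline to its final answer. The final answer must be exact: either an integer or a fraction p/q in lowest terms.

227590

Part I: squarings mod 632: 203^1=203, 203^2=129, 203^4=209, 203^8=73, 203^16=273, 203^32=585, 203^64=313, 203^128=9, 203^256=81, 203^512=241, 203^1024=569, 203^2048=177, 203^4096=361, 203^8192=129, 203^16384=209, 203^32768=73, 203^65536=273, 203^131072=585, 203^262144=313, 203^524288=9; 203^559077 = 203^1 * 203^4 * 203^32 * 203^64 * 203^128 * 203^256 * 203^512 * 203^1024 * 203^32768 * 203^524288 = 563 (mod 632); answer 563
Part II: B1 = 563; m = 6; total draws C(18,3) = 816; favorable C(8,2)*C(10,1) = 280; P = 35/102; answer 35/102
Part III: B2 = 35/102; threaded value p + q = 137; c = 4; a(2) = -3*(-34) + 2*(4) = 110; iterating: a(2)=110, a(3)=-398, a(4)=1414, a(5)=-5038, a(6)=17942, a(7)=-63902, a(8)=227590; answer 227590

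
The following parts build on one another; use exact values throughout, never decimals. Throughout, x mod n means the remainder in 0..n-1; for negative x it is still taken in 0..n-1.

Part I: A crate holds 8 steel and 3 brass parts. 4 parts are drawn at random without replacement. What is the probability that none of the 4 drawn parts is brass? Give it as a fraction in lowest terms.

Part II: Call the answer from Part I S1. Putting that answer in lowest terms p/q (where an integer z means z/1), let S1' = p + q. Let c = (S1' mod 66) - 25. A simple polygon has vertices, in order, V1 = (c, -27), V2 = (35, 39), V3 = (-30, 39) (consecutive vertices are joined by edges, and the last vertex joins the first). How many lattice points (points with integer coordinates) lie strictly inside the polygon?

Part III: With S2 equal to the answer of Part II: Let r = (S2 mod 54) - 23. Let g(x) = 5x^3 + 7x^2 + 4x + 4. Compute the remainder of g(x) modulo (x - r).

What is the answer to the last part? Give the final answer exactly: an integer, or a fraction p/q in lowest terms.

Part I: total draws C(11,4) = 330; favorable C(8,4) = 70; P = 7/33; answer 7/33
Part II: S1 = 7/33; threaded value p + q = 40; c = 15; cross terms: (15*39 - 35*-27)=1530, (35*39 - -30*39)=2535, (-30*-27 - 15*39)=225; twice the area = |4290| = 4290; area = 2145; boundary points = 2 + 65 + 3 = 70; strictly interior points = area - boundary/2 + 1 = 2111; answer 2111
Part III: S2 = 2111; r = -18; remainder = value at the root: 5*(-18)^3 + 7*(-18)^2 + 4*(-18)^1 + 4 = (-29160) + (2268) + (-72) + (4) = -26960; answer -26960

-26960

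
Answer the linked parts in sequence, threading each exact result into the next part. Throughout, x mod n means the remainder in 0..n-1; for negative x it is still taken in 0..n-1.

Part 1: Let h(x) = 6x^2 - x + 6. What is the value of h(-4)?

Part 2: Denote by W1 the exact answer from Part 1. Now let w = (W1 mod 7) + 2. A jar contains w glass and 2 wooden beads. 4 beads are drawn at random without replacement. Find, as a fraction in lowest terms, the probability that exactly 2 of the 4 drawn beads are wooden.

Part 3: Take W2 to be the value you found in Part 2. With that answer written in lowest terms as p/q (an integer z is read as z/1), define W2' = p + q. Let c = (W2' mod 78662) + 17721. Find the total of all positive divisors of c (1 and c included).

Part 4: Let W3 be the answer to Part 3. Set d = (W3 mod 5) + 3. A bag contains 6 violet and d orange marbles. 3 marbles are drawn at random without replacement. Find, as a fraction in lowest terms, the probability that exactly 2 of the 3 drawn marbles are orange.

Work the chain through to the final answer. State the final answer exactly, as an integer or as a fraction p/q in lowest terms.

3/14

Part 1: 6*(-4)^2 - 1*(-4)^1 + 6 = (96) + (4) + (6) = 106; answer 106
Part 2: W1 = 106; w = 3; total draws C(5,4) = 5; favorable C(2,2)*C(3,2) = 3; P = 3/5; answer 3/5
Part 3: W2 = 3/5; threaded value p + q = 8; c = 17729; 17729 is prime, so its only divisors are 1 and 17729; sigma = 1 + 17729 = 17730; answer 17730
Part 4: W3 = 17730; d = 3; total draws C(9,3) = 84; favorable C(3,2)*C(6,1) = 18; P = 3/14; answer 3/14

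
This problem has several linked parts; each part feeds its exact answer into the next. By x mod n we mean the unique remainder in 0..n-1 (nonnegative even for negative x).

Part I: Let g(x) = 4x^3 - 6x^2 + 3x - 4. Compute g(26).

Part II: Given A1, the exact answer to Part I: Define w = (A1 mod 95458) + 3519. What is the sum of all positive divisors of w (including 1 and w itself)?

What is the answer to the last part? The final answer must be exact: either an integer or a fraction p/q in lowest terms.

Part I: 4*(26)^3 - 6*(26)^2 + 3*(26)^1 - 4 = (70304) + (-4056) + (78) + (-4) = 66322; answer 66322
Part II: A1 = 66322; w = 69841; 69841 = 211 * 331; sigma = (1 + 211) * (1 + 331) = 212 * 332 = 70384; answer 70384

70384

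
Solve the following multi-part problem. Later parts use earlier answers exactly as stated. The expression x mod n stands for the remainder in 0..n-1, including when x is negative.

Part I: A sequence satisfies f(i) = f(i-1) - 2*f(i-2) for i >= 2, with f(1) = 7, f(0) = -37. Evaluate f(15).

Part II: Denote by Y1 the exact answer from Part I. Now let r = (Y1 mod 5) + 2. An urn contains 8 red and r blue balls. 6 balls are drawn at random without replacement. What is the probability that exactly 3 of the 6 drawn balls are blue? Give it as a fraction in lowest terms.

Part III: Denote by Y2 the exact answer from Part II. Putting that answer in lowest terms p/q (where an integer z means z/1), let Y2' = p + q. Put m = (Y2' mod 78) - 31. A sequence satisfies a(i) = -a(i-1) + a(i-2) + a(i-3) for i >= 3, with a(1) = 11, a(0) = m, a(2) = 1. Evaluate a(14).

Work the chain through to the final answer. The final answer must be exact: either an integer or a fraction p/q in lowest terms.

55

Part I: f(2) = 1*(7) - 2*(-37) = 81; iterating: f(2)=81, f(3)=67, f(4)=-95, f(5)=-229, f(6)=-39, f(7)=419, f(8)=497, f(9)=-341, f(10)=-1335, f(11)=-653, f(12)=2017, f(13)=3323, f(14)=-711, f(15)=-7357; answer -7357
Part II: Y1 = -7357; r = 5; total draws C(13,6) = 1716; favorable C(5,3)*C(8,3) = 560; P = 140/429; answer 140/429
Part III: Y2 = 140/429; threaded value p + q = 569; m = -8; a(3) = -1*(1) + 1*(11) + 1*(-8) = 2; iterating: a(3)=2, a(4)=10, a(5)=-7, a(6)=19, a(7)=-16, a(8)=28, a(9)=-25, a(10)=37, a(11)=-34, a(12)=46, a(13)=-43, a(14)=55; answer 55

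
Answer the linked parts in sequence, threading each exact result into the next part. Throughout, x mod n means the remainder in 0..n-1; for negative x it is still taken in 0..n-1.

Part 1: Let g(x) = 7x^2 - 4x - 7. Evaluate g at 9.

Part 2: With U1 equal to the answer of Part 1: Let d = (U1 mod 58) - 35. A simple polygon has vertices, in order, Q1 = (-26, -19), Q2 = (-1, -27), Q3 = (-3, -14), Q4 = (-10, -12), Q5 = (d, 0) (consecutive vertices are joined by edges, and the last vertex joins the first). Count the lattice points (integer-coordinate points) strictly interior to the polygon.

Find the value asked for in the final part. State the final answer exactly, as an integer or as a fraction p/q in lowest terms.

370

Part 1: 7*(9)^2 - 4*(9)^1 - 7 = (567) + (-36) + (-7) = 524; answer 524
Part 2: U1 = 524; d = -33; cross terms: (-26*-27 - -1*-19)=683, (-1*-14 - -3*-27)=-67, (-3*-12 - -10*-14)=-104, (-10*0 - -33*-12)=-396, (-33*-19 - -26*0)=627; twice the area = |743| = 743; area = 743/2; boundary points = 1 + 1 + 1 + 1 + 1 = 5; strictly interior points = area - boundary/2 + 1 = 370; answer 370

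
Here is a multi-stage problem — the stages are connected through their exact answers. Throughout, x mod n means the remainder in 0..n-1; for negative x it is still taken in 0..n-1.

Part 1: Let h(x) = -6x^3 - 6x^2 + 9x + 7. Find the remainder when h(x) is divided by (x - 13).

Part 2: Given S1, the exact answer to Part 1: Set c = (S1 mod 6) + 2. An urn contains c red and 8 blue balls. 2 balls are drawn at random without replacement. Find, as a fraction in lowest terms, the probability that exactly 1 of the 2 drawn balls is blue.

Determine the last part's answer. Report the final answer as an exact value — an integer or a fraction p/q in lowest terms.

48/91

Part 1: remainder = value at the root: -6*(13)^3 - 6*(13)^2 + 9*(13)^1 + 7 = (-13182) + (-1014) + (117) + (7) = -14072; answer -14072
Part 2: S1 = -14072; c = 6; total draws C(14,2) = 91; favorable C(8,1)*C(6,1) = 48; P = 48/91; answer 48/91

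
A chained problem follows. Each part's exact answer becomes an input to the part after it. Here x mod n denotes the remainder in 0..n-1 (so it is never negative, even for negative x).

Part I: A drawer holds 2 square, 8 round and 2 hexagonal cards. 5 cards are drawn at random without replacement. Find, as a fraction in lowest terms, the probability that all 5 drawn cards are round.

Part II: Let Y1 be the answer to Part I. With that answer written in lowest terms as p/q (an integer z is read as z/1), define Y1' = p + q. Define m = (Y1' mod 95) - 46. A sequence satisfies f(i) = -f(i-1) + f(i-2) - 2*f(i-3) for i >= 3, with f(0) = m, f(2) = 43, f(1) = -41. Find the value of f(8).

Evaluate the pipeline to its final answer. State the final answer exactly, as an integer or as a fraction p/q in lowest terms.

Part I: total draws C(12,5) = 792; favorable C(8,5) = 56; P = 7/99; answer 7/99
Part II: Y1 = 7/99; threaded value p + q = 106; m = -35; f(3) = -1*(43) + 1*(-41) - 2*(-35) = -14; iterating: f(3)=-14, f(4)=139, f(5)=-239, f(6)=406, f(7)=-923, f(8)=1807; answer 1807

1807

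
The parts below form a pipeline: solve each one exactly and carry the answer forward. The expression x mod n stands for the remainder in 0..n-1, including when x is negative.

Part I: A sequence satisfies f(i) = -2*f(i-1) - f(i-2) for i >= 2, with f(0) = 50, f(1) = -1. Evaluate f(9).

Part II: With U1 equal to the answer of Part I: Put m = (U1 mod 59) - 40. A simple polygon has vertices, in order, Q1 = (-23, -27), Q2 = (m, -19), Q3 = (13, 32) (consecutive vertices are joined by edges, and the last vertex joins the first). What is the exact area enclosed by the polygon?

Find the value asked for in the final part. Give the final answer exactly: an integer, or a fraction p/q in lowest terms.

Part I: f(2) = -2*(-1) - 1*(50) = -48; iterating: f(2)=-48, f(3)=97, f(4)=-146, f(5)=195, f(6)=-244, f(7)=293, f(8)=-342, f(9)=391; answer 391
Part II: U1 = 391; m = -3; cross terms: (-23*-19 - -3*-27)=356, (-3*32 - 13*-19)=151, (13*-27 - -23*32)=385; twice the area = |892| = 892; area = 446; answer 446

446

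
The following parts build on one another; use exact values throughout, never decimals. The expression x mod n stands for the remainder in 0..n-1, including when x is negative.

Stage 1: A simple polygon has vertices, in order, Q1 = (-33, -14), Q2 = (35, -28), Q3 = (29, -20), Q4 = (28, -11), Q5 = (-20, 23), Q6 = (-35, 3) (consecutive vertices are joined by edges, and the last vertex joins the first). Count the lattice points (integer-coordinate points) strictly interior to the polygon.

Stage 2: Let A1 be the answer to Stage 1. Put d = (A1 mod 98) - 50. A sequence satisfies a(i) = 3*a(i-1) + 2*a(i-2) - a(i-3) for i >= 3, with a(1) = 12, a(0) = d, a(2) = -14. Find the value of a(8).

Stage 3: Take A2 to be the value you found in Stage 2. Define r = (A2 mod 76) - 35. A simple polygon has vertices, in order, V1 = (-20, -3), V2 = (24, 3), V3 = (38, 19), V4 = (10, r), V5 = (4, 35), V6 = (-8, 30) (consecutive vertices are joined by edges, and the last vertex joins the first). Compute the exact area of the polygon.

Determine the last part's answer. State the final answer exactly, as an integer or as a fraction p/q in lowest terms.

1194

Stage 1: cross terms: (-33*-28 - 35*-14)=1414, (35*-20 - 29*-28)=112, (29*-11 - 28*-20)=241, (28*23 - -20*-11)=424, (-20*3 - -35*23)=745, (-35*-14 - -33*3)=589; twice the area = |3525| = 3525; area = 3525/2; boundary points = 2 + 2 + 1 + 2 + 5 + 1 = 13; strictly interior points = area - boundary/2 + 1 = 1757; answer 1757
Stage 2: A1 = 1757; d = 41; a(3) = 3*(-14) + 2*(12) - 1*(41) = -59; iterating: a(3)=-59, a(4)=-217, a(5)=-755, a(6)=-2640, a(7)=-9213, a(8)=-32164; answer -32164
Stage 3: A2 = -32164; r = 25; cross terms: (-20*3 - 24*-3)=12, (24*19 - 38*3)=342, (38*25 - 10*19)=760, (10*35 - 4*25)=250, (4*30 - -8*35)=400, (-8*-3 - -20*30)=624; twice the area = |2388| = 2388; area = 1194; answer 1194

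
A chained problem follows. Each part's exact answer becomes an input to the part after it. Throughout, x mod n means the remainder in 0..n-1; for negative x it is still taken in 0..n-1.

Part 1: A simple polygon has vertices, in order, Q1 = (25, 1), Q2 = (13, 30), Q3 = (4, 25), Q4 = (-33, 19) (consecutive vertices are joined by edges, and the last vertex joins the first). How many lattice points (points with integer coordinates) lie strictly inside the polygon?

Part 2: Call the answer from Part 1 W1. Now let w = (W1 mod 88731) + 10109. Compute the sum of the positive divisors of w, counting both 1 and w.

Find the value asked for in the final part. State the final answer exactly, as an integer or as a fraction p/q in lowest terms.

Part 1: cross terms: (25*30 - 13*1)=737, (13*25 - 4*30)=205, (4*19 - -33*25)=901, (-33*1 - 25*19)=-508; twice the area = |1335| = 1335; area = 1335/2; boundary points = 1 + 1 + 1 + 2 = 5; strictly interior points = area - boundary/2 + 1 = 666; answer 666
Part 2: W1 = 666; w = 10775; 10775 = 5^2 * 431; sigma = (1 + 5 + 25) * (1 + 431) = 31 * 432 = 13392; answer 13392

13392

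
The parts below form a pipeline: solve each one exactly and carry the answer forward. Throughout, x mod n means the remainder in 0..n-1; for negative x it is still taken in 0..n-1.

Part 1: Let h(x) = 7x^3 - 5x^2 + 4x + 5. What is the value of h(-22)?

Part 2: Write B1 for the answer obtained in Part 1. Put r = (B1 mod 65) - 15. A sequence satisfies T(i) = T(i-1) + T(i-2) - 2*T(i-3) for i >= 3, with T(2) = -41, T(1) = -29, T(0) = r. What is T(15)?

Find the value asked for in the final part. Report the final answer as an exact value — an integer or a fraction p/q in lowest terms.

-2798

Part 1: 7*(-22)^3 - 5*(-22)^2 + 4*(-22)^1 + 5 = (-74536) + (-2420) + (-88) + (5) = -77039; answer -77039
Part 2: B1 = -77039; r = 36; T(3) = 1*(-41) + 1*(-29) - 2*(36) = -142; iterating: T(3)=-142, T(4)=-125, T(5)=-185, T(6)=-26, T(7)=39, T(8)=383, T(9)=474, T(10)=779, T(11)=487, T(12)=318, T(13)=-753, T(14)=-1409, T(15)=-2798; answer -2798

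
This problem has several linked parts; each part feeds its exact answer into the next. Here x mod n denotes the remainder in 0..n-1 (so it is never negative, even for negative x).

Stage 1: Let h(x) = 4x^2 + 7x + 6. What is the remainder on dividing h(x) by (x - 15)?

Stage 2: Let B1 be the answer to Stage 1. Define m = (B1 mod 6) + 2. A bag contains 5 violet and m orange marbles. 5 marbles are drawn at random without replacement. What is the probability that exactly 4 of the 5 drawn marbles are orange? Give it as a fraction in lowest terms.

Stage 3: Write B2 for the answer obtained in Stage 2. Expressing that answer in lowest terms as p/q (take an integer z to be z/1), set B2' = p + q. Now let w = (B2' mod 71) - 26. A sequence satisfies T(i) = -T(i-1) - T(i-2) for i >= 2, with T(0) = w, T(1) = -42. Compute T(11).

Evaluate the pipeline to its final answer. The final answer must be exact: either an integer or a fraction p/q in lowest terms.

Stage 1: remainder = value at the root: 4*(15)^2 + 7*(15)^1 + 6 = (900) + (105) + (6) = 1011; answer 1011
Stage 2: B1 = 1011; m = 5; total draws C(10,5) = 252; favorable C(5,4)*C(5,1) = 25; P = 25/252; answer 25/252
Stage 3: B2 = 25/252; threaded value p + q = 277; w = 38; T(2) = -1*(-42) - 1*(38) = 4; iterating: T(2)=4, T(3)=38, T(4)=-42, T(5)=4, T(6)=38, T(7)=-42, T(8)=4, T(9)=38, T(10)=-42, T(11)=4; answer 4

4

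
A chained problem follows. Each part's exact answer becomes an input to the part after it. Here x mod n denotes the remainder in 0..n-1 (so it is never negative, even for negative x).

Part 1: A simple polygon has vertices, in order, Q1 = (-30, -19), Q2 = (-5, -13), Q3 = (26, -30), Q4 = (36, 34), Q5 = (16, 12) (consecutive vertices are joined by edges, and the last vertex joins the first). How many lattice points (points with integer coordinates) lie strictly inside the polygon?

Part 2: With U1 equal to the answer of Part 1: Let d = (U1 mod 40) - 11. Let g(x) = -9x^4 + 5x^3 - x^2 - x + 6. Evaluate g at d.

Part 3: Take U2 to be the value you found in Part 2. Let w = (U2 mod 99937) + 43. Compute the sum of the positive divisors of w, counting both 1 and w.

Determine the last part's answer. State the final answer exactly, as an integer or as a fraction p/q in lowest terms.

Part 1: cross terms: (-30*-13 - -5*-19)=295, (-5*-30 - 26*-13)=488, (26*34 - 36*-30)=1964, (36*12 - 16*34)=-112, (16*-19 - -30*12)=56; twice the area = |2691| = 2691; area = 2691/2; boundary points = 1 + 1 + 2 + 2 + 1 = 7; strictly interior points = area - boundary/2 + 1 = 1343; answer 1343
Part 2: U1 = 1343; d = 12; -9*(12)^4 + 5*(12)^3 - 1*(12)^2 - 1*(12)^1 + 6 = (-186624) + (8640) + (-144) + (-12) + (6) = -178134; answer -178134
Part 3: U2 = -178134; w = 21783; 21783 = 3 * 53 * 137; sigma = (1 + 3) * (1 + 53) * (1 + 137) = 4 * 54 * 138 = 29808; answer 29808

29808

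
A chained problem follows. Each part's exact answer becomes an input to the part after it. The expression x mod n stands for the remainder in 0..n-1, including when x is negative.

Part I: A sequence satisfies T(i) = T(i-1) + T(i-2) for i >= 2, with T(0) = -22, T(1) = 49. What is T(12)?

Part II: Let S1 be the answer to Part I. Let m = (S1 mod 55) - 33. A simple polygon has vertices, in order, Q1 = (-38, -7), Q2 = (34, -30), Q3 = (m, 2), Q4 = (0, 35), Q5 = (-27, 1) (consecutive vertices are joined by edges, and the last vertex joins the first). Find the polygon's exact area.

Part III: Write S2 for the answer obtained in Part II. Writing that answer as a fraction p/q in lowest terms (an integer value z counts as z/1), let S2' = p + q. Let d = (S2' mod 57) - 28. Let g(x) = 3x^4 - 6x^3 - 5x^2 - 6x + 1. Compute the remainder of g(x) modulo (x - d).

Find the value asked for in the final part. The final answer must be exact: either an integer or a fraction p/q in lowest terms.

23441

Part I: T(2) = 1*(49) + 1*(-22) = 27; iterating: T(2)=27, T(3)=76, T(4)=103, T(5)=179, T(6)=282, T(7)=461, T(8)=743, T(9)=1204, T(10)=1947, T(11)=3151, T(12)=5098; answer 5098
Part II: S1 = 5098; m = 5; cross terms: (-38*-30 - 34*-7)=1378, (34*2 - 5*-30)=218, (5*35 - 0*2)=175, (0*1 - -27*35)=945, (-27*-7 - -38*1)=227; twice the area = |2943| = 2943; area = 2943/2; answer 2943/2
Part III: S2 = 2943/2; threaded value p + q = 2945; d = 10; remainder = value at the root: 3*(10)^4 - 6*(10)^3 - 5*(10)^2 - 6*(10)^1 + 1 = (30000) + (-6000) + (-500) + (-60) + (1) = 23441; answer 23441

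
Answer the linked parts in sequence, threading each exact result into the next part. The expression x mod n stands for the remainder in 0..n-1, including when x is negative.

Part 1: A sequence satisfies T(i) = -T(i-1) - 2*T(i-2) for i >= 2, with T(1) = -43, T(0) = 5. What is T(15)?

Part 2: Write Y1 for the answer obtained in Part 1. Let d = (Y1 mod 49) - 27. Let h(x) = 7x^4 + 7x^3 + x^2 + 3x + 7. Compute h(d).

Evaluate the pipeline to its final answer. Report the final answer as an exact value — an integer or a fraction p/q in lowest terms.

5

Part 1: T(2) = -1*(-43) - 2*(5) = 33; iterating: T(2)=33, T(3)=53, T(4)=-119, T(5)=13, T(6)=225, T(7)=-251, T(8)=-199, T(9)=701, T(10)=-303, T(11)=-1099, T(12)=1705, T(13)=493, T(14)=-3903, T(15)=2917; answer 2917
Part 2: Y1 = 2917; d = -1; 7*(-1)^4 + 7*(-1)^3 + 1*(-1)^2 + 3*(-1)^1 + 7 = (7) + (-7) + (1) + (-3) + (7) = 5; answer 5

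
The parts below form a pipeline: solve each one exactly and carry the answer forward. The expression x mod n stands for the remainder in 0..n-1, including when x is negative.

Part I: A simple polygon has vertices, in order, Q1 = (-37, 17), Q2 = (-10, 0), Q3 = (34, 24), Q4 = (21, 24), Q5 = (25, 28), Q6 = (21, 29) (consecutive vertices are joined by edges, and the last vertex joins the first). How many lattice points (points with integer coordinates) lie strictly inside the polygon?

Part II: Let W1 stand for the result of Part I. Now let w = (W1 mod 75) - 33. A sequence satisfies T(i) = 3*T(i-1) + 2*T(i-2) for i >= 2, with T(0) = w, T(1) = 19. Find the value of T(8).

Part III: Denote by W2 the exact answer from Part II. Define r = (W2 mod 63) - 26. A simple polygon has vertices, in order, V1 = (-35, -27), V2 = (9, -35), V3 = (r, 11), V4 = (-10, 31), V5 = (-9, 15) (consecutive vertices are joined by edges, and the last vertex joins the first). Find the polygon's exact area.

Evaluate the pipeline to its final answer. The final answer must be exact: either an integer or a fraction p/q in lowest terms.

Part I: cross terms: (-37*0 - -10*17)=170, (-10*24 - 34*0)=-240, (34*24 - 21*24)=312, (21*28 - 25*24)=-12, (25*29 - 21*28)=137, (21*17 - -37*29)=1430; twice the area = |1797| = 1797; area = 1797/2; boundary points = 1 + 4 + 13 + 4 + 1 + 2 = 25; strictly interior points = area - boundary/2 + 1 = 887; answer 887
Part II: W1 = 887; w = 29; T(2) = 3*(19) + 2*(29) = 115; iterating: T(2)=115, T(3)=383, T(4)=1379, T(5)=4903, T(6)=17467, T(7)=62207, T(8)=221555; answer 221555
Part III: W2 = 221555; r = 21; cross terms: (-35*-35 - 9*-27)=1468, (9*11 - 21*-35)=834, (21*31 - -10*11)=761, (-10*15 - -9*31)=129, (-9*-27 - -35*15)=768; twice the area = |3960| = 3960; area = 1980; answer 1980

1980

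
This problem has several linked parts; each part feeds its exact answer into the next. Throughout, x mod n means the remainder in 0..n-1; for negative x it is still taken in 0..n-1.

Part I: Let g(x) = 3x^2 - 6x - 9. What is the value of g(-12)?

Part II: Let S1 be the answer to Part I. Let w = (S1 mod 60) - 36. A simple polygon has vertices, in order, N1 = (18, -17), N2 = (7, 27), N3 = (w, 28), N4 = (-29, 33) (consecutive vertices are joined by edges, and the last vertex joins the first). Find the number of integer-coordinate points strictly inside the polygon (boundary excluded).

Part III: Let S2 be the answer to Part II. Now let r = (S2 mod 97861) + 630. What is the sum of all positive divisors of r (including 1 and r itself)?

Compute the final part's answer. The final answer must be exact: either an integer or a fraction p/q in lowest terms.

Part I: 3*(-12)^2 - 6*(-12)^1 - 9 = (432) + (72) + (-9) = 495; answer 495
Part II: S1 = 495; w = -21; cross terms: (18*27 - 7*-17)=605, (7*28 - -21*27)=763, (-21*33 - -29*28)=119, (-29*-17 - 18*33)=-101; twice the area = |1386| = 1386; area = 693; boundary points = 11 + 1 + 1 + 1 = 14; strictly interior points = area - boundary/2 + 1 = 687; answer 687
Part III: S2 = 687; r = 1317; 1317 = 3 * 439; sigma = (1 + 3) * (1 + 439) = 4 * 440 = 1760; answer 1760

1760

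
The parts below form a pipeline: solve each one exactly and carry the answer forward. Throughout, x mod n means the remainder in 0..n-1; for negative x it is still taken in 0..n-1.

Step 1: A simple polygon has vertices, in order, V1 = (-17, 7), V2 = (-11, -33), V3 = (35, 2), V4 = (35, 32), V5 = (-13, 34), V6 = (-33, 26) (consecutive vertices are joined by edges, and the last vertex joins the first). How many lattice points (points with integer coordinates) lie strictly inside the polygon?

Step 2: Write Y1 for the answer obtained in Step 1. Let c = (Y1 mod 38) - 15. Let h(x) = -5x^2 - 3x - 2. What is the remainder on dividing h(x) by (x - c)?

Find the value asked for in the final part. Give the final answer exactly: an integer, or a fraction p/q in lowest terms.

Step 1: cross terms: (-17*-33 - -11*7)=638, (-11*2 - 35*-33)=1133, (35*32 - 35*2)=1050, (35*34 - -13*32)=1606, (-13*26 - -33*34)=784, (-33*7 - -17*26)=211; twice the area = |5422| = 5422; area = 2711; boundary points = 2 + 1 + 30 + 2 + 4 + 1 = 40; strictly interior points = area - boundary/2 + 1 = 2692; answer 2692
Step 2: Y1 = 2692; c = 17; remainder = value at the root: -5*(17)^2 - 3*(17)^1 - 2 = (-1445) + (-51) + (-2) = -1498; answer -1498

-1498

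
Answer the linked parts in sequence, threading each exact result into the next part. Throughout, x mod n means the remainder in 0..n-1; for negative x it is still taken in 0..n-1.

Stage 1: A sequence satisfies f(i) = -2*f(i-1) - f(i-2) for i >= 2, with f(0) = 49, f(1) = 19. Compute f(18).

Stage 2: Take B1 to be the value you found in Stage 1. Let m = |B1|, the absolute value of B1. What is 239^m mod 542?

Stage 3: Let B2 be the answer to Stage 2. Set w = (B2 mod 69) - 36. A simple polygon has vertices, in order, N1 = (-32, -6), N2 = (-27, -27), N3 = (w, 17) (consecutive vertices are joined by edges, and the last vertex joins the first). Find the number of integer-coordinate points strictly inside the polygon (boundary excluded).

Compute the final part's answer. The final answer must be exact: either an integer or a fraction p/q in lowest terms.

477

Stage 1: f(2) = -2*(19) - 1*(49) = -87; iterating: f(2)=-87, f(3)=155, f(4)=-223, f(5)=291, f(6)=-359, f(7)=427, f(8)=-495, f(9)=563, f(10)=-631, f(11)=699, f(12)=-767, f(13)=835, f(14)=-903, f(15)=971, f(16)=-1039, f(17)=1107, f(18)=-1175; answer -1175
Stage 2: B1 = -1175; m = 1175; squarings mod 542: 239^1=239, 239^2=211, 239^4=77, 239^8=509, 239^16=5, 239^32=25, 239^64=83, 239^128=385, 239^256=259, 239^512=415, 239^1024=411; 239^1175 = 239^1 * 239^2 * 239^4 * 239^16 * 239^128 * 239^1024 = 113 (mod 542); answer 113
Stage 3: B2 = 113; w = 8; cross terms: (-32*-27 - -27*-6)=702, (-27*17 - 8*-27)=-243, (8*-6 - -32*17)=496; twice the area = |955| = 955; area = 955/2; boundary points = 1 + 1 + 1 = 3; strictly interior points = area - boundary/2 + 1 = 477; answer 477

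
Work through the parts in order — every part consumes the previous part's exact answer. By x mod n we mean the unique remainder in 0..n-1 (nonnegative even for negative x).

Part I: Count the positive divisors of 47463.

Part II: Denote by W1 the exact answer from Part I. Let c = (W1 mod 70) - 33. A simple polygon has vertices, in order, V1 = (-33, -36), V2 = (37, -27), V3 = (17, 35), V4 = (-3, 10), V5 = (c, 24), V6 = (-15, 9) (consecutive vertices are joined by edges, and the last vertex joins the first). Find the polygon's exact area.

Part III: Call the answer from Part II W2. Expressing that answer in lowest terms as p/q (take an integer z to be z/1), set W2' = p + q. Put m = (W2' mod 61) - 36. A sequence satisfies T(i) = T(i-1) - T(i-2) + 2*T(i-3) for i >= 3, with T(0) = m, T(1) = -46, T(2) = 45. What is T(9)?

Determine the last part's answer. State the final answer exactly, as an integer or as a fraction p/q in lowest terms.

Part I: 47463 = 3 * 13 * 1217; number of divisors = (1+1) * (1+1) * (1+1) = 8; answer 8
Part II: W1 = 8; c = -25; cross terms: (-33*-27 - 37*-36)=2223, (37*35 - 17*-27)=1754, (17*10 - -3*35)=275, (-3*24 - -25*10)=178, (-25*9 - -15*24)=135, (-15*-36 - -33*9)=837; twice the area = |5402| = 5402; area = 2701; answer 2701
Part III: W2 = 2701; threaded value p + q = 2702; m = -18; T(3) = 1*(45) - 1*(-46) + 2*(-18) = 55; iterating: T(3)=55, T(4)=-82, T(5)=-47, T(6)=145, T(7)=28, T(8)=-211, T(9)=51; answer 51

51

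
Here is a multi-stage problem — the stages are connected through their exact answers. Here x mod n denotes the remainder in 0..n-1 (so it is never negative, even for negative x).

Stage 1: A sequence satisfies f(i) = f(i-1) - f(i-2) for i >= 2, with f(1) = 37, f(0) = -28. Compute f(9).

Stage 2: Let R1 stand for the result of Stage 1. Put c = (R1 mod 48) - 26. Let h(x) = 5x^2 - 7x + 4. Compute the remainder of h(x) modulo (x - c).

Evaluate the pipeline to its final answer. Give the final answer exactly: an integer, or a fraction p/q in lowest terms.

10

Stage 1: f(2) = 1*(37) - 1*(-28) = 65; iterating: f(2)=65, f(3)=28, f(4)=-37, f(5)=-65, f(6)=-28, f(7)=37, f(8)=65, f(9)=28; answer 28
Stage 2: R1 = 28; c = 2; remainder = value at the root: 5*(2)^2 - 7*(2)^1 + 4 = (20) + (-14) + (4) = 10; answer 10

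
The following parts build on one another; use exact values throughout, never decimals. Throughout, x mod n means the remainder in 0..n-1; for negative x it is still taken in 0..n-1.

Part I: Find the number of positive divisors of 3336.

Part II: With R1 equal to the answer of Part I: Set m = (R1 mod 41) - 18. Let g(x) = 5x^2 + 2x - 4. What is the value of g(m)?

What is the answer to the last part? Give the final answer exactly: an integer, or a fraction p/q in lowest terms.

Part I: 3336 = 2^3 * 3 * 139; number of divisors = (3+1) * (1+1) * (1+1) = 16; answer 16
Part II: R1 = 16; m = -2; 5*(-2)^2 + 2*(-2)^1 - 4 = (20) + (-4) + (-4) = 12; answer 12

12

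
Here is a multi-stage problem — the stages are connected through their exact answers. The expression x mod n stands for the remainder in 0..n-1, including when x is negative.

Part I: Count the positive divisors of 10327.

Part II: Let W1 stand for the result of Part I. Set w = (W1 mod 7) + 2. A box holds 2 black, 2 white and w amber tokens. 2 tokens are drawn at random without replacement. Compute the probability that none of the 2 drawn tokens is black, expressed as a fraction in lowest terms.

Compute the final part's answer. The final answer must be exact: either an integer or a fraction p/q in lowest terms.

Part I: 10327 = 23 * 449; number of divisors = (1+1) * (1+1) = 4; answer 4
Part II: W1 = 4; w = 6; total draws C(10,2) = 45; favorable C(8,2) = 28; P = 28/45; answer 28/45

28/45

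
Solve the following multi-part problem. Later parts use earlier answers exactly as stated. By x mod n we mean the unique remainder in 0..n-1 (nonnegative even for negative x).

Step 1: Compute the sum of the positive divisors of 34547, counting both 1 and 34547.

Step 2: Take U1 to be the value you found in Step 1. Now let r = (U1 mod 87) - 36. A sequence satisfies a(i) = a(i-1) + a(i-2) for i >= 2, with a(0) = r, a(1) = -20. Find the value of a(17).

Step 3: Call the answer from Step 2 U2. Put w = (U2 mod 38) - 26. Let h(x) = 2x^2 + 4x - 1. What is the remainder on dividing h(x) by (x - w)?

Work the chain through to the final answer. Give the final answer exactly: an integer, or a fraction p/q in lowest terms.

Step 1: 34547 = 179 * 193; sigma = (1 + 179) * (1 + 193) = 180 * 194 = 34920; answer 34920
Step 2: U1 = 34920; r = -3; a(2) = 1*(-20) + 1*(-3) = -23; iterating: a(2)=-23, a(3)=-43, a(4)=-66, a(5)=-109, a(6)=-175, a(7)=-284, a(8)=-459, a(9)=-743, a(10)=-1202, a(11)=-1945, a(12)=-3147, a(13)=-5092, a(14)=-8239, a(15)=-13331, a(16)=-21570, a(17)=-34901; answer -34901
Step 3: U2 = -34901; w = -5; remainder = value at the root: 2*(-5)^2 + 4*(-5)^1 - 1 = (50) + (-20) + (-1) = 29; answer 29

29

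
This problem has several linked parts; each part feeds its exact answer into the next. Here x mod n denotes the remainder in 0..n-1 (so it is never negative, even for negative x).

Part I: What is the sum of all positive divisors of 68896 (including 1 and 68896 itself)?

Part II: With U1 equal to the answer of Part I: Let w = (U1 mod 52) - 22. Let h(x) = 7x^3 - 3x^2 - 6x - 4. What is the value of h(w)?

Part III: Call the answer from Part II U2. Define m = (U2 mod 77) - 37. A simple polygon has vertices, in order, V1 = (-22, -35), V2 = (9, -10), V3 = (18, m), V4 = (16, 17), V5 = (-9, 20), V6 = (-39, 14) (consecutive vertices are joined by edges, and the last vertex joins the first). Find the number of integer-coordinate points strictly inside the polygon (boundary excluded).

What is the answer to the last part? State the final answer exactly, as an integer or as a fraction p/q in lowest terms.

Part I: 68896 = 2^5 * 2153; sigma = (1 + 2 + 4 + 8 + 16 + 32) * (1 + 2153) = 63 * 2154 = 135702; answer 135702
Part II: U1 = 135702; w = 12; 7*(12)^3 - 3*(12)^2 - 6*(12)^1 - 4 = (12096) + (-432) + (-72) + (-4) = 11588; answer 11588
Part III: U2 = 11588; m = 1; cross terms: (-22*-10 - 9*-35)=535, (9*1 - 18*-10)=189, (18*17 - 16*1)=290, (16*20 - -9*17)=473, (-9*14 - -39*20)=654, (-39*-35 - -22*14)=1673; twice the area = |3814| = 3814; area = 1907; boundary points = 1 + 1 + 2 + 1 + 6 + 1 = 12; strictly interior points = area - boundary/2 + 1 = 1902; answer 1902

1902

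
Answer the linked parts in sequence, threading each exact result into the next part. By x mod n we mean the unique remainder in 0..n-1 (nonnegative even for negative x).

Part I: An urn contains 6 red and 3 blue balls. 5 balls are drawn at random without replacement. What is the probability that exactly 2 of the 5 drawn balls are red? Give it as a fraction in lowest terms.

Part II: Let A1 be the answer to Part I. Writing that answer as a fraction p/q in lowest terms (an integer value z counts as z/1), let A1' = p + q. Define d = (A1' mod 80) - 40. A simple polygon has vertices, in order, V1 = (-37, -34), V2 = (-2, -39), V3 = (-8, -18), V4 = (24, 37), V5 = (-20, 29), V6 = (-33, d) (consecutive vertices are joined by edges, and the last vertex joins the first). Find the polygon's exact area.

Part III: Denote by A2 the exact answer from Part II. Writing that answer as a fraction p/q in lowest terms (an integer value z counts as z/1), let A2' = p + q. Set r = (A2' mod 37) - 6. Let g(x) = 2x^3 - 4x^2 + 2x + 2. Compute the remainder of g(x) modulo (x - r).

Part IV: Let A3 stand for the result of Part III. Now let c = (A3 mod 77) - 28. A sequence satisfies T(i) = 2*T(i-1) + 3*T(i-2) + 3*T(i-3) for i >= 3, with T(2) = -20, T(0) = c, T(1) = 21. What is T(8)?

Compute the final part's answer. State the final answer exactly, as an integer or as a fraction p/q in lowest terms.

Part I: total draws C(9,5) = 126; favorable C(6,2)*C(3,3) = 15; P = 5/42; answer 5/42
Part II: A1 = 5/42; threaded value p + q = 47; d = 7; cross terms: (-37*-39 - -2*-34)=1375, (-2*-18 - -8*-39)=-276, (-8*37 - 24*-18)=136, (24*29 - -20*37)=1436, (-20*7 - -33*29)=817, (-33*-34 - -37*7)=1381; twice the area = |4869| = 4869; area = 4869/2; answer 4869/2
Part III: A2 = 4869/2; threaded value p + q = 4871; r = 18; remainder = value at the root: 2*(18)^3 - 4*(18)^2 + 2*(18)^1 + 2 = (11664) + (-1296) + (36) + (2) = 10406; answer 10406
Part IV: A3 = 10406; c = -17; T(3) = 2*(-20) + 3*(21) + 3*(-17) = -28; iterating: T(3)=-28, T(4)=-53, T(5)=-250, T(6)=-743, T(7)=-2395, T(8)=-7769; answer -7769

-7769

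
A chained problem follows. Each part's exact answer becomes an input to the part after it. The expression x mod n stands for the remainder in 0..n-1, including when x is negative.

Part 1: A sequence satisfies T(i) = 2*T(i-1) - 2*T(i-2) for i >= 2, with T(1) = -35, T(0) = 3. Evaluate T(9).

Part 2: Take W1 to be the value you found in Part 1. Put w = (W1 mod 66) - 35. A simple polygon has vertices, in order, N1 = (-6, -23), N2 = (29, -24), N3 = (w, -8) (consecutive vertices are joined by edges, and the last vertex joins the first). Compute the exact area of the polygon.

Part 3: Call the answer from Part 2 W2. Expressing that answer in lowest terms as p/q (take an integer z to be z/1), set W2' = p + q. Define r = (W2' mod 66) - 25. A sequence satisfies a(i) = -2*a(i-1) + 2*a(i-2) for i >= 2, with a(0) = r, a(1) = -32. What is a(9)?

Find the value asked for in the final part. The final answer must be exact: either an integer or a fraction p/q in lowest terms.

-37120

Part 1: T(2) = 2*(-35) - 2*(3) = -76; iterating: T(2)=-76, T(3)=-82, T(4)=-12, T(5)=140, T(6)=304, T(7)=328, T(8)=48, T(9)=-560; answer -560
Part 2: W1 = -560; w = -1; cross terms: (-6*-24 - 29*-23)=811, (29*-8 - -1*-24)=-256, (-1*-23 - -6*-8)=-25; twice the area = |530| = 530; area = 265; answer 265
Part 3: W2 = 265; threaded value p + q = 266; r = -23; a(2) = -2*(-32) + 2*(-23) = 18; iterating: a(2)=18, a(3)=-100, a(4)=236, a(5)=-672, a(6)=1816, a(7)=-4976, a(8)=13584, a(9)=-37120; answer -37120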